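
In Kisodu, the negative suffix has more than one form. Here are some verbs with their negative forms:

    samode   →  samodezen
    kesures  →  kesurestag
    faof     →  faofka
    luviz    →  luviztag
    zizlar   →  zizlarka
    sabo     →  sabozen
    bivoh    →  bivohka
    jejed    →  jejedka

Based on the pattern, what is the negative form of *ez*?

Looking at the final sound of each stem: -tag when the stem ends in a sibilant (*kesures*, *luviz*); -ka when the stem ends in a non-sibilant consonant (*faof*, *zizlar*, *bivoh*, *jejed*); -zen when the stem ends in a vowel (*samode*, *sabo*).
Since the final sound of *ez* is /z/ (a sibilant), it takes -tag, giving *eztag*.

eztag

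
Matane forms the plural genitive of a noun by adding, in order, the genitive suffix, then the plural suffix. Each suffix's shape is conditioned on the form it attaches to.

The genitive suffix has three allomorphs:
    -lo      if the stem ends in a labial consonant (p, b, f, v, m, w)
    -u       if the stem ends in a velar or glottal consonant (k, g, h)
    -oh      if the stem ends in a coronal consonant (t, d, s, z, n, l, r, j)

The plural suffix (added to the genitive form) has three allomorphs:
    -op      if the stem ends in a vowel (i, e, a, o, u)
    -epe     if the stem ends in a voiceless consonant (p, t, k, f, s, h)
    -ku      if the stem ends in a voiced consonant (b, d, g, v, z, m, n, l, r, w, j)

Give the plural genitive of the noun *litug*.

lituguop

Since the final consonant of *litug* is /g/ (velar/glottal), it takes -u, giving *litugu*.
Since the final sound of the genitive form *litugu* is /u/ (a vowel), it takes -op, giving *lituguop*.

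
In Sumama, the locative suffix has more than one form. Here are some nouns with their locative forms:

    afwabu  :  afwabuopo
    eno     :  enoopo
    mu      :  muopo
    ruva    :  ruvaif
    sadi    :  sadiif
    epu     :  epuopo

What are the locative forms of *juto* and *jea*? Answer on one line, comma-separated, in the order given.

jutoopo, jeaif

The suffix is conditioned by the last vowel: -opo when the last vowel of the stem is a rounded vowel (*afwabu*, *eno*, *mu*, *epu*); -if when the last vowel of the stem is an unrounded vowel (*ruva*, *sadi*).
The last vowel of *juto* is /o/, which is a rounded vowel, so the suffix is -opo, giving *jutoopo*.
Since the last vowel of *jea* is /a/ (an unrounded vowel), it takes -if, giving *jeaif*.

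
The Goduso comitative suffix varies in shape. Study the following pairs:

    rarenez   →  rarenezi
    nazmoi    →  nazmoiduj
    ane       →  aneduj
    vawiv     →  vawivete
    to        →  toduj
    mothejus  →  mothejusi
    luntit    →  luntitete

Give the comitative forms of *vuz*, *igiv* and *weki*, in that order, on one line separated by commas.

The alternation tracks the final sound of the stem — -i when the stem ends in a sibilant (*rarenez*, *mothejus*); -ete when the stem ends in a non-sibilant consonant (*vawiv*, *luntit*); -duj when the stem ends in a vowel (*nazmoi*, *ane*, *to*).
*vuz*: final sound = /z/, a sibilant → -i → *vuzi*.
The final sound of *igiv* is /v/, which is a non-sibilant consonant, so the suffix is -ete, giving *igivete*.
Since the final sound of *weki* is /i/ (a vowel), it takes -duj, giving *wekiduj*.

vuzi, igivete, wekiduj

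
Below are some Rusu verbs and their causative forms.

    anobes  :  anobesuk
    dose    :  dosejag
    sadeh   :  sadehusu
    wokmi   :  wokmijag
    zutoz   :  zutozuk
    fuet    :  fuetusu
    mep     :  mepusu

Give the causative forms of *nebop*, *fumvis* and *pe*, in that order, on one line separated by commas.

nebopusu, fumvisuk, pejag

Looking at the final sound of each stem: -uk when the stem ends in a sibilant (*anobes*, *zutoz*); -usu when the stem ends in a non-sibilant consonant (*sadeh*, *fuet*, *mep*); -jag when the stem ends in a vowel (*dose*, *wokmi*).
Since the final sound of *nebop* is /p/ (a non-sibilant consonant), it takes -usu, giving *nebopusu*.
The final sound of *fumvis* is /s/, which is a sibilant, so the suffix is -uk, giving *fumvisuk*.
The final sound of *pe* is /e/, which is a vowel, so the suffix is -jag, giving *pejag*.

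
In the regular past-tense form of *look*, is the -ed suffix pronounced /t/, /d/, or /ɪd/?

The stem *look* ends in a voiceless consonant other than /t/.
The -ed suffix is realized as /ɪd/ after /t, d/; as /t/ after other voiceless consonants; and as /d/ after other voiced sounds.
So -ed on *look* is pronounced /t/.

/t/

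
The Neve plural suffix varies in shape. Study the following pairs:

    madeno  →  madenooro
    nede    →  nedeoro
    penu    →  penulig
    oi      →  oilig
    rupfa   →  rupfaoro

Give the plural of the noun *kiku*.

The alternation tracks the last vowel of the stem — -lig when the last vowel of the stem is a high vowel (*penu*, *oi*); -oro when the last vowel of the stem is a non-high vowel (*madeno*, *nede*, *rupfa*).
*kiku* — last vowel /u/ (a high vowel) → -lig → *kikulig*.

kikulig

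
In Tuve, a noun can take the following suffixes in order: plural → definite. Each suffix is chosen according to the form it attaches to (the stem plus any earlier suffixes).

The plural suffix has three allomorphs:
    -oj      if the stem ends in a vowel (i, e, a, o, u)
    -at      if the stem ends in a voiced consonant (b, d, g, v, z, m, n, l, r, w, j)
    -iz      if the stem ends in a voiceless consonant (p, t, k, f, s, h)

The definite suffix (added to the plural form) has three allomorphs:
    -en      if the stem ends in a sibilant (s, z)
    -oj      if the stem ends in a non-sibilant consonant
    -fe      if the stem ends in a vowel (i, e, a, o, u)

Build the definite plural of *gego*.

Since the final sound of *gego* is /o/ (a vowel), it takes -oj, giving *gegooj*.
Since the final sound of the plural form *gegooj* is /j/ (a non-sibilant consonant), it takes -oj, giving *gegoojoj*.

gegoojoj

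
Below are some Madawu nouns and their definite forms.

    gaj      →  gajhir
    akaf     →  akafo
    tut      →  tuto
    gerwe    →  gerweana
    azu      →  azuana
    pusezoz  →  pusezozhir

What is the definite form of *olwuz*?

The pattern is voicing of the final sound: -o when the stem ends in a voiceless consonant (*akaf*, *tut*); -hir when the stem ends in a voiced consonant (*gaj*, *pusezoz*); -ana when the stem ends in a vowel (*gerwe*, *azu*).
*olwuz*: final sound = /z/, a voiced consonant → -hir → *olwuzhir*.

olwuzhir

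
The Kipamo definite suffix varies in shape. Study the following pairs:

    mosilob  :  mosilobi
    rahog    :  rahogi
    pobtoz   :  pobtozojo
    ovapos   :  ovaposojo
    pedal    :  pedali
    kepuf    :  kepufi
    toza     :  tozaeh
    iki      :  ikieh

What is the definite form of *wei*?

weieh

Looking at the final sound of each stem: -ojo when the stem ends in a sibilant (*pobtoz*, *ovapos*); -i when the stem ends in a non-sibilant consonant (*mosilob*, *rahog*, *pedal*, *kepuf*); -eh when the stem ends in a vowel (*toza*, *iki*).
*wei* — final sound /i/ (a vowel) → -eh → *weieh*.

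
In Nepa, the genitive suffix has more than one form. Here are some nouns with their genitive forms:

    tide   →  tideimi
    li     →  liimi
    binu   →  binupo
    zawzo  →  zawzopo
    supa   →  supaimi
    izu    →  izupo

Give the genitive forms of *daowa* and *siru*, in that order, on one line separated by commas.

daowaimi, sirupo

The alternation tracks the last vowel of the stem — -po when the last vowel of the stem is a rounded vowel (*binu*, *zawzo*, *izu*); -imi when the last vowel of the stem is an unrounded vowel (*tide*, *li*, *supa*).
Since the last vowel of *daowa* is /a/ (an unrounded vowel), it takes -imi, giving *daowaimi*.
Since the last vowel of *siru* is /u/ (a rounded vowel), it takes -po, giving *sirupo*.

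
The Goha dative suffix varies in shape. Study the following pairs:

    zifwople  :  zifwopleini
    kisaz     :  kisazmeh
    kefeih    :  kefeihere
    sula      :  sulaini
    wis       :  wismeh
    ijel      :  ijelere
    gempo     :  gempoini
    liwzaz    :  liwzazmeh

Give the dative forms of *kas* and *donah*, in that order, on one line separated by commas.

The alternation tracks the final sound of the stem — -meh when the stem ends in a sibilant (*kisaz*, *wis*, *liwzaz*); -ere when the stem ends in a non-sibilant consonant (*kefeih*, *ijel*); -ini when the stem ends in a vowel (*zifwople*, *sula*, *gempo*).
Since the final sound of *kas* is /s/ (a sibilant), it takes -meh, giving *kasmeh*.
*donah*: final sound = /h/, a non-sibilant consonant → -ere → *donahere*.

kasmeh, donahere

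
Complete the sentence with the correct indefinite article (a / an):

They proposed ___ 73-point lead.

a

The indefinite article is chosen by the initial *sound* of the following word, not its spelling.
The number *73* is spoken "seventy-…", beginning with /ˈsɛvənti/ — a consonant sound.
So the article is *a*: They proposed a 73-point lead.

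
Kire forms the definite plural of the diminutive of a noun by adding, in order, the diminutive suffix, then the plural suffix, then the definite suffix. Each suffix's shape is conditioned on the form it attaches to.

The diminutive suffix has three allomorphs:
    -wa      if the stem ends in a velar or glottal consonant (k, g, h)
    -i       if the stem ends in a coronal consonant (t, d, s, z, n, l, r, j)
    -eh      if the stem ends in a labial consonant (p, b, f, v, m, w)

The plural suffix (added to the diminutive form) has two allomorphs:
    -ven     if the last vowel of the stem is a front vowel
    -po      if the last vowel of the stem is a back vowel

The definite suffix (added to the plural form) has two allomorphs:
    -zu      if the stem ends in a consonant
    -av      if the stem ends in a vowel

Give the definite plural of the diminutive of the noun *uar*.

*uar*: final consonant = /r/, coronal → -i → *uari*.
The last vowel of the diminutive form *uari* is /i/, which is a front vowel, so the plural suffix is -ven, giving *uariven*.
The plural form *uariven* — final sound /n/ (a consonant) → -zu → *uarivenzu*.

uarivenzu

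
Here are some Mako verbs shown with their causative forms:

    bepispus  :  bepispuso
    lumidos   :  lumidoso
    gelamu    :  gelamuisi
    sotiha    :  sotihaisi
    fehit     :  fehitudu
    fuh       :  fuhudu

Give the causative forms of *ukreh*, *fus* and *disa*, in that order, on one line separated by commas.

ukrehudu, fuso, disaisi

The pattern is sibilance of the final sound: -o when the stem ends in a sibilant (*bepispus*, *lumidos*); -udu when the stem ends in a non-sibilant consonant (*fehit*, *fuh*); -isi when the stem ends in a vowel (*gelamu*, *sotiha*).
Since the final sound of *ukreh* is /h/ (a non-sibilant consonant), it takes -udu, giving *ukrehudu*.
Since the final sound of *fus* is /s/ (a sibilant), it takes -o, giving *fuso*.
Since the final sound of *disa* is /a/ (a vowel), it takes -isi, giving *disaisi*.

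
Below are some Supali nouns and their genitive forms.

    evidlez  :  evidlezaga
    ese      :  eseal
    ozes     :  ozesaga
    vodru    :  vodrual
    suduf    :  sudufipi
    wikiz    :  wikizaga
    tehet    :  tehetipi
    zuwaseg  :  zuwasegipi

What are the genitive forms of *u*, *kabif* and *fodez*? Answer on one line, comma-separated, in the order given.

The pattern is sibilance of the final sound: -aga when the stem ends in a sibilant (*evidlez*, *ozes*, *wikiz*); -ipi when the stem ends in a non-sibilant consonant (*suduf*, *tehet*, *zuwaseg*); -al when the stem ends in a vowel (*ese*, *vodru*).
*u*: final sound = /u/, a vowel → -al → *ual*.
*kabif*: final sound = /f/, a non-sibilant consonant → -ipi → *kabifipi*.
Since the final sound of *fodez* is /z/ (a sibilant), it takes -aga, giving *fodezaga*.

ual, kabifipi, fodezaga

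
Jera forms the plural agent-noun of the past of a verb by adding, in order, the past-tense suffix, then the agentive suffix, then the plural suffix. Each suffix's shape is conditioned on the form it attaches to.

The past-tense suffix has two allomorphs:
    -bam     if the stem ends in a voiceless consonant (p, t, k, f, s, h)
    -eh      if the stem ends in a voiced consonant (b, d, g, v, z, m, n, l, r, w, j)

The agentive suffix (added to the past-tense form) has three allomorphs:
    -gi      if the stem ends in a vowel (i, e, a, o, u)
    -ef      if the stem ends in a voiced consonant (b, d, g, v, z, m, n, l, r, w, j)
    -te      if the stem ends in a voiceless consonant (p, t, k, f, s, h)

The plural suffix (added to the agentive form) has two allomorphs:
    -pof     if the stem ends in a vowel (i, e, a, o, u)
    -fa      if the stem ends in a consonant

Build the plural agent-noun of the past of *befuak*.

*befuak*: final consonant = /k/, voiceless → -bam → *befuakbam*.
The final sound of the past-tense form *befuakbam* is /m/, which is a voiced consonant, so the agentive suffix is -ef, giving *befuakbamef*.
The agentive form *befuakbamef*: final sound = /f/, a consonant → -fa → *befuakbameffa*.

befuakbameffa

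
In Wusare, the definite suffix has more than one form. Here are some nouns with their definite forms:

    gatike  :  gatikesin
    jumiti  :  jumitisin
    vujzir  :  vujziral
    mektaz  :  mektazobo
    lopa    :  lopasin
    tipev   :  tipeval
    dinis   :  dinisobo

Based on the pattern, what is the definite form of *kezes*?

Looking at the final sound of each stem: -obo when the stem ends in a sibilant (*mektaz*, *dinis*); -al when the stem ends in a non-sibilant consonant (*vujzir*, *tipev*); -sin when the stem ends in a vowel (*gatike*, *jumiti*, *lopa*).
*kezes* — final sound /s/ (a sibilant) → -obo → *kezesobo*.

kezesobo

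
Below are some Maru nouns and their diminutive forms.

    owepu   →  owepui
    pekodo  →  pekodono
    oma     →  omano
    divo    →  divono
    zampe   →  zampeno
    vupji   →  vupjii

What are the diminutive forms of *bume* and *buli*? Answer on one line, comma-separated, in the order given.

bumeno, bulii

The pattern is height harmony: -i when the last vowel of the stem is a high vowel (*owepu*, *vupji*); -no when the last vowel of the stem is a non-high vowel (*pekodo*, *oma*, *divo*, *zampe*).
Since the last vowel of *bume* is /e/ (a non-high vowel), it takes -no, giving *bumeno*.
*buli*: last vowel = /i/, a high vowel → -i → *bulii*.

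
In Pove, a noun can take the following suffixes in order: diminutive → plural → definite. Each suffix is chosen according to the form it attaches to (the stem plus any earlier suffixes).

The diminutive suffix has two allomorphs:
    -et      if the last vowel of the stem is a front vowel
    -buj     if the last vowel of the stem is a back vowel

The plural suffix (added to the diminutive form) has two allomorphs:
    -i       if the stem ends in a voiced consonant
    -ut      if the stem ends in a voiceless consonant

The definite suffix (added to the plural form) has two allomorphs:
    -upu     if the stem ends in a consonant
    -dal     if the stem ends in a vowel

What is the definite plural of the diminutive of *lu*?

The last vowel of *lu* is /u/, which is a back vowel, so the diminutive suffix is -buj, giving *lubuj*.
The diminutive form *lubuj*: final consonant = /j/, voiced → -i → *lubuji*.
The final sound of the plural form *lubuji* is /i/, which is a vowel, so the definite suffix is -dal, giving *lubujidal*.

lubujidal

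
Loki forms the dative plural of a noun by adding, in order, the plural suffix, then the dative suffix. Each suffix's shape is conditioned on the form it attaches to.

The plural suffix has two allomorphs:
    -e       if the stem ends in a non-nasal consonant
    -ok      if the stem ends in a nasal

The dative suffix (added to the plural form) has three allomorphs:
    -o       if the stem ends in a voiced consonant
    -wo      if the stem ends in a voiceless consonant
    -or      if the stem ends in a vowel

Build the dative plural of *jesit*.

jesiteor

*jesit* — final consonant /t/ (non-nasal) → -e → *jesite*.
The plural form *jesite*: final sound = /e/, a vowel → -or → *jesiteor*.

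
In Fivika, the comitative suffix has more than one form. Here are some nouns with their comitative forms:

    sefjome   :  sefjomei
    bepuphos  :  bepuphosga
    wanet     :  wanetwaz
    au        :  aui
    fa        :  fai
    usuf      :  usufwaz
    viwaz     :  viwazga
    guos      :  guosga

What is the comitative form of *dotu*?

The alternation tracks the final sound of the stem — -ga when the stem ends in a sibilant (*bepuphos*, *viwaz*, *guos*); -waz when the stem ends in a non-sibilant consonant (*wanet*, *usuf*); -i when the stem ends in a vowel (*sefjome*, *au*, *fa*).
Since the final sound of *dotu* is /u/ (a vowel), it takes -i, giving *dotui*.

dotui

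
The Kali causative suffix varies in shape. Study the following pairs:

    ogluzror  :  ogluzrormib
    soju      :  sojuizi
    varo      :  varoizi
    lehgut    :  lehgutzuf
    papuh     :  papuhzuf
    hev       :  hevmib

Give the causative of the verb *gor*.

The pattern is voicing of the final sound: -zuf when the stem ends in a voiceless consonant (*lehgut*, *papuh*); -mib when the stem ends in a voiced consonant (*ogluzror*, *hev*); -izi when the stem ends in a vowel (*soju*, *varo*).
The final sound of *gor* is /r/, which is a voiced consonant, so the suffix is -mib, giving *gormib*.

gormib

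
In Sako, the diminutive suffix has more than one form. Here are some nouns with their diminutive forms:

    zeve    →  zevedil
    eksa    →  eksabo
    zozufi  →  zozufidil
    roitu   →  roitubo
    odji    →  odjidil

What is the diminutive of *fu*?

fubo

The pattern is front/back vowel harmony: -dil when the last vowel of the stem is a front vowel (*zeve*, *zozufi*, *odji*); -bo when the last vowel of the stem is a back vowel (*eksa*, *roitu*).
*fu*: last vowel = /u/, a back vowel → -bo → *fubo*.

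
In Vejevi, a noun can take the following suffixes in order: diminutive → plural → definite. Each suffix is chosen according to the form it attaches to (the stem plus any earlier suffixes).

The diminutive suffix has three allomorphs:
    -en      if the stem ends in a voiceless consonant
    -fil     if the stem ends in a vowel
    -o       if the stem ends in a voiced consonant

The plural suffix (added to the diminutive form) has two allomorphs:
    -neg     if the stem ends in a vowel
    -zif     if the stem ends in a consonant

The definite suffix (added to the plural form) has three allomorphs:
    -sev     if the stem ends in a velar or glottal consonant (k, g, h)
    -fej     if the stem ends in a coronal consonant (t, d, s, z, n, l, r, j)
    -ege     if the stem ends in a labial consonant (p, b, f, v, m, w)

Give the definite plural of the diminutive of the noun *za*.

*za*: final sound = /a/, a vowel → -fil → *zafil*.
The diminutive form *zafil* — final sound /l/ (a consonant) → -zif → *zafilzif*.
The final consonant of the plural form *zafilzif* is /f/, which is labial, so the definite suffix is -ege, giving *zafilzifege*.

zafilzifege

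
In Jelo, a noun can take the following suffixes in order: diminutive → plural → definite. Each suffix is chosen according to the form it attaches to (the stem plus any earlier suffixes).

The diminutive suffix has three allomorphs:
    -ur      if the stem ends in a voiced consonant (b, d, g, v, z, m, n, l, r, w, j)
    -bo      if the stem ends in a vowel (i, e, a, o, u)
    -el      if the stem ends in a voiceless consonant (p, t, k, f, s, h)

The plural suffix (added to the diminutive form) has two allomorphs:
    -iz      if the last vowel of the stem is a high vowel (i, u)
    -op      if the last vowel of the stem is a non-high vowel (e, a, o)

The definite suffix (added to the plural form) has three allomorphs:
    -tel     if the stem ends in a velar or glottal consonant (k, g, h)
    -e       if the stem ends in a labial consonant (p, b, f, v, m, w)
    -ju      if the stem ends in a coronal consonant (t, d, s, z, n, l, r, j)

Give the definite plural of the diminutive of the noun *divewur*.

*divewur*: final sound = /r/, a voiced consonant → -ur → *divewurur*.
The diminutive form *divewurur* — last vowel /u/ (a high vowel) → -iz → *divewururiz*.
The final consonant of the plural form *divewururiz* is /z/, which is coronal, so the definite suffix is -ju, giving *divewururizju*.

divewururizju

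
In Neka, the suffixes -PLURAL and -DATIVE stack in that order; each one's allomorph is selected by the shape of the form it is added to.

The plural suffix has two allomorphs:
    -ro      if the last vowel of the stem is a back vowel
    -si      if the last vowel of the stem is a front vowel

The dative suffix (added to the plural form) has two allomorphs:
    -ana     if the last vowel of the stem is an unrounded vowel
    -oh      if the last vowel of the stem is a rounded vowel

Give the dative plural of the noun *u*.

urooh

*u*: last vowel = /u/, a back vowel → -ro → *uro*.
The plural form *uro*: last vowel = /o/, a rounded vowel → -oh → *urooh*.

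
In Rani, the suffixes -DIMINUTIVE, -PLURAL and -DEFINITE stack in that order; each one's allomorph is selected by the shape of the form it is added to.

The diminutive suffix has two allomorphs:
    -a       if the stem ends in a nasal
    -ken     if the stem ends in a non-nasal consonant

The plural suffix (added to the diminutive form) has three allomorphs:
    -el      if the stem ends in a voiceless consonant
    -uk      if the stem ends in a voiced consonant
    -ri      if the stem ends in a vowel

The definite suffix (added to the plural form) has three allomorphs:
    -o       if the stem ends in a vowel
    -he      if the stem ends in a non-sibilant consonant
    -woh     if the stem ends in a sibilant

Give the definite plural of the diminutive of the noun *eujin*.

eujinario

*eujin* — final consonant /n/ (a nasal) → -a → *eujina*.
The diminutive form *eujina* — final sound /a/ (a vowel) → -ri → *eujinari*.
The plural form *eujinari* — final sound /i/ (a vowel) → -o → *eujinario*.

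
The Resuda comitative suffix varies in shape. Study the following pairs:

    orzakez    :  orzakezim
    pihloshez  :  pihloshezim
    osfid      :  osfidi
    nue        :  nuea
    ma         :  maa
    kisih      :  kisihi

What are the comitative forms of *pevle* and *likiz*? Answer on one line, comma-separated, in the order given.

Looking at the final sound of each stem: -im when the stem ends in a sibilant (*orzakez*, *pihloshez*); -i when the stem ends in a non-sibilant consonant (*osfid*, *kisih*); -a when the stem ends in a vowel (*nue*, *ma*).
*pevle*: final sound = /e/, a vowel → -a → *pevlea*.
*likiz* — final sound /z/ (a sibilant) → -im → *likizim*.

pevlea, likizim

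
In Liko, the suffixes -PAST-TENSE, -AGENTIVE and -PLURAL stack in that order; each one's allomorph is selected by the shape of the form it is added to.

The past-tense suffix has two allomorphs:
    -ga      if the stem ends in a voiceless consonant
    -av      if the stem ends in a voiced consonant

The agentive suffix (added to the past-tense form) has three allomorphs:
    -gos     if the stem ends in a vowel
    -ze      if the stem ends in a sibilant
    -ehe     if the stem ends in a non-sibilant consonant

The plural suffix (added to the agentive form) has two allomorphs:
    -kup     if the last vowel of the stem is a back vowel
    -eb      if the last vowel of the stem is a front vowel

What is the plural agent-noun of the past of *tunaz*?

Since the final consonant of *tunaz* is /z/ (voiced), it takes -av, giving *tunazav*.
The final sound of the past-tense form *tunazav* is /v/, which is a non-sibilant consonant, so the agentive suffix is -ehe, giving *tunazavehe*.
Since the last vowel of the agentive form *tunazavehe* is /e/ (a front vowel), it takes -eb, giving *tunazaveheeb*.

tunazaveheeb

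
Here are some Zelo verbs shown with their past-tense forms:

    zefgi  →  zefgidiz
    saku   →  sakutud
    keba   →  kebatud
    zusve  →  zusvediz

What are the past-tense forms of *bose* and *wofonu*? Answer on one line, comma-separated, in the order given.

bosediz, wofonutud

The pattern is front/back vowel harmony: -diz when the last vowel of the stem is a front vowel (*zefgi*, *zusve*); -tud when the last vowel of the stem is a back vowel (*saku*, *keba*).
*bose*: last vowel = /e/, a front vowel → -diz → *bosediz*.
*wofonu*: last vowel = /u/, a back vowel → -tud → *wofonutud*.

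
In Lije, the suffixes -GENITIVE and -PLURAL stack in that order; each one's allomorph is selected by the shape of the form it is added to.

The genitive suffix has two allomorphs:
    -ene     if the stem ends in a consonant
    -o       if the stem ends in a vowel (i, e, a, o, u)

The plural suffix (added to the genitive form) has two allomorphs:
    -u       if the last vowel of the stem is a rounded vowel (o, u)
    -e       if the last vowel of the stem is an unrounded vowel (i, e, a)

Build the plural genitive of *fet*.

fetenee

The final sound of *fet* is /t/, which is a consonant, so the genitive suffix is -ene, giving *fetene*.
The last vowel of the genitive form *fetene* is /e/, which is an unrounded vowel, so the plural suffix is -e, giving *fetenee*.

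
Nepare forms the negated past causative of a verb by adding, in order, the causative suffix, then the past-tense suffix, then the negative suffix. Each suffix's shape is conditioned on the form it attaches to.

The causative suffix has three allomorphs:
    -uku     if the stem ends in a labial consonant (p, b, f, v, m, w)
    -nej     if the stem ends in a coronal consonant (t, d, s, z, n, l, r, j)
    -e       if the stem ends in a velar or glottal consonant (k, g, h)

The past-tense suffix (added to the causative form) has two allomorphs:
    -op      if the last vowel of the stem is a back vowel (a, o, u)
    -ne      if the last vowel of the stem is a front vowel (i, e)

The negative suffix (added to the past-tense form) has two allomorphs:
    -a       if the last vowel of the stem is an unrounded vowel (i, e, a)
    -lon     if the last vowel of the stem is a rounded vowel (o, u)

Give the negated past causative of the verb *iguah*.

iguahenea

*iguah* — final consonant /h/ (velar/glottal) → -e → *iguahe*.
Since the last vowel of the causative form *iguahe* is /e/ (a front vowel), it takes -ne, giving *iguahene*.
The past-tense form *iguahene*: last vowel = /e/, an unrounded vowel → -a → *iguahenea*.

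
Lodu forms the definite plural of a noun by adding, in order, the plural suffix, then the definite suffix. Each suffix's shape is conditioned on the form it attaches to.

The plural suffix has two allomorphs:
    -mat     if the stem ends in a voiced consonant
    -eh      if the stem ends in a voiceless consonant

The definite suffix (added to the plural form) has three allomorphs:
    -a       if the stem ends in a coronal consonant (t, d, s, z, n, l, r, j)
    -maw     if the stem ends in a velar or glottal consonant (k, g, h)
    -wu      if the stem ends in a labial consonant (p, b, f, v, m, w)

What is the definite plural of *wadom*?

*wadom* — final consonant /m/ (voiced) → -mat → *wadommat*.
The plural form *wadommat*: final consonant = /t/, coronal → -a → *wadommata*.

wadommata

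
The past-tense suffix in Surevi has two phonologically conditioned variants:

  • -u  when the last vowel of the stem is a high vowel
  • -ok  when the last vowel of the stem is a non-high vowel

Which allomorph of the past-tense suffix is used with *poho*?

The last vowel of *poho* is /o/, which is a non-high vowel, so the suffix is -ok.

-ok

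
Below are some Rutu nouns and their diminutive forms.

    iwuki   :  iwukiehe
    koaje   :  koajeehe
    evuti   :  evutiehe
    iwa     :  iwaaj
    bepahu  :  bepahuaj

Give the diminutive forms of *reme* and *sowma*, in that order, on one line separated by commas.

remeehe, sowmaaj

The suffix is conditioned by the last vowel: -ehe when the last vowel of the stem is a front vowel (*iwuki*, *koaje*, *evuti*); -aj when the last vowel of the stem is a back vowel (*iwa*, *bepahu*).
*reme* — last vowel /e/ (a front vowel) → -ehe → *remeehe*.
*sowma* — last vowel /a/ (a back vowel) → -aj → *sowmaaj*.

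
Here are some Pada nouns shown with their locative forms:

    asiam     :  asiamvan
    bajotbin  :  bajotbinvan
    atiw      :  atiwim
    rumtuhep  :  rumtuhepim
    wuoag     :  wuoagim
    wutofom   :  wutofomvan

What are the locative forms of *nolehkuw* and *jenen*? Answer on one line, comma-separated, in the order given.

nolehkuwim, jenenvan

The pattern is nasality of the final consonant: -van when the stem ends in a nasal (*asiam*, *bajotbin*, *wutofom*); -im when the stem ends in a non-nasal consonant (*atiw*, *rumtuhep*, *wuoag*).
Since the final consonant of *nolehkuw* is /w/ (non-nasal), it takes -im, giving *nolehkuwim*.
*jenen* — final consonant /n/ (a nasal) → -van → *jenenvan*.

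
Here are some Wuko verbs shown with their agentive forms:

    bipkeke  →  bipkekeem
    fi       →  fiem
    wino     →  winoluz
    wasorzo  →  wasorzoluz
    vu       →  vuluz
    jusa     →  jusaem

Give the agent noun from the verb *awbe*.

awbeem

The suffix is conditioned by the last vowel: -luz when the last vowel of the stem is a rounded vowel (*wino*, *wasorzo*, *vu*); -em when the last vowel of the stem is an unrounded vowel (*bipkeke*, *fi*, *jusa*).
*awbe* — last vowel /e/ (an unrounded vowel) → -em → *awbeem*.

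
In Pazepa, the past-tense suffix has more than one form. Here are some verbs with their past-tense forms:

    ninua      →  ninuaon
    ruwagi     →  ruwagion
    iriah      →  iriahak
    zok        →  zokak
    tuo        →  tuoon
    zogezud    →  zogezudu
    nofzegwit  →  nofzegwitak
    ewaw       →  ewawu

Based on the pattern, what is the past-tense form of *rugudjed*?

rugudjedu

The alternation tracks the final sound of the stem — -ak when the stem ends in a voiceless consonant (*iriah*, *zok*, *nofzegwit*); -u when the stem ends in a voiced consonant (*zogezud*, *ewaw*); -on when the stem ends in a vowel (*ninua*, *ruwagi*, *tuo*).
Since the final sound of *rugudjed* is /d/ (a voiced consonant), it takes -u, giving *rugudjedu*.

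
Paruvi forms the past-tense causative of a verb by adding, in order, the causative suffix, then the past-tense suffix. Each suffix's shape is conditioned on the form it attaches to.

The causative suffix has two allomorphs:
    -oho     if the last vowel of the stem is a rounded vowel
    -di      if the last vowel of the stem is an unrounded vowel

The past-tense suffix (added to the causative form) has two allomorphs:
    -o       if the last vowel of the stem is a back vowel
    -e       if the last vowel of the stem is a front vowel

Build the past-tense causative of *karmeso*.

The last vowel of *karmeso* is /o/, which is a rounded vowel, so the causative suffix is -oho, giving *karmesooho*.
The causative form *karmesooho*: last vowel = /o/, a back vowel → -o → *karmesoohoo*.

karmesoohoo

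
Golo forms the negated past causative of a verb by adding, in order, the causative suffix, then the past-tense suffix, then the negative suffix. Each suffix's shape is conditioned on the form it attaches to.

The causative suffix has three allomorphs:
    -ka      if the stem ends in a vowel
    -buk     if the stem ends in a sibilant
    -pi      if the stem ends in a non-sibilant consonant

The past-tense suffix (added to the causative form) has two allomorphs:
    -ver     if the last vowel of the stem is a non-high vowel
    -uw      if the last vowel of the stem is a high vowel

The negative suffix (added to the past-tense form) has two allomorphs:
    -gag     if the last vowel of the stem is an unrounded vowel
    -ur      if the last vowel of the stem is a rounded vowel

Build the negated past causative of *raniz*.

ranizbukuwur

The final sound of *raniz* is /z/, which is a sibilant, so the causative suffix is -buk, giving *ranizbuk*.
The causative form *ranizbuk*: last vowel = /u/, a high vowel → -uw → *ranizbukuw*.
The past-tense form *ranizbukuw*: last vowel = /u/, a rounded vowel → -ur → *ranizbukuwur*.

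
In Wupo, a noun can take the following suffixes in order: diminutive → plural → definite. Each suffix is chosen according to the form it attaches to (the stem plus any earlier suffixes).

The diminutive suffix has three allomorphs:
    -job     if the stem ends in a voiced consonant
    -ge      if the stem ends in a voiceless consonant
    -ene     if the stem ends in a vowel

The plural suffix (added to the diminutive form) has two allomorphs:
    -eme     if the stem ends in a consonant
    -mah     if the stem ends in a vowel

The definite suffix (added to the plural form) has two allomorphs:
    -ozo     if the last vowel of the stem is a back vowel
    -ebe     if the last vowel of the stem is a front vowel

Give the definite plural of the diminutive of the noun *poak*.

poakgemahozo

The final sound of *poak* is /k/, which is a voiceless consonant, so the diminutive suffix is -ge, giving *poakge*.
The final sound of the diminutive form *poakge* is /e/, which is a vowel, so the plural suffix is -mah, giving *poakgemah*.
The plural form *poakgemah* — last vowel /a/ (a back vowel) → -ozo → *poakgemahozo*.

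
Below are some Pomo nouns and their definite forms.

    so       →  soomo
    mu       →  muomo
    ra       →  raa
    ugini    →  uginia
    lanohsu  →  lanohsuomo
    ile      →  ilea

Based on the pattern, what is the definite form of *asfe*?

asfea

Looking at the last vowel of each stem: -omo when the last vowel of the stem is a rounded vowel (*so*, *mu*, *lanohsu*); -a when the last vowel of the stem is an unrounded vowel (*ra*, *ugini*, *ile*).
The last vowel of *asfe* is /e/, which is an unrounded vowel, so the suffix is -a, giving *asfea*.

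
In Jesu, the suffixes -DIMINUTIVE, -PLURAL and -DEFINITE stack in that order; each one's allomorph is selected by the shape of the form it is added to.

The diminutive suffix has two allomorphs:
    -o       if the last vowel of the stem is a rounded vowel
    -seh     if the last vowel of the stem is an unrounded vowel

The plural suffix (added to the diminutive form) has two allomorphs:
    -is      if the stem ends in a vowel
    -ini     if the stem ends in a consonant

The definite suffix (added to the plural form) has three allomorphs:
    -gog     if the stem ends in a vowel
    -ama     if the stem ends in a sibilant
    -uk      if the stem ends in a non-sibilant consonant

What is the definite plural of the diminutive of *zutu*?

*zutu* — last vowel /u/ (a rounded vowel) → -o → *zutuo*.
The diminutive form *zutuo*: final sound = /o/, a vowel → -is → *zutuois*.
The plural form *zutuois*: final sound = /s/, a sibilant → -ama → *zutuoisama*.

zutuoisama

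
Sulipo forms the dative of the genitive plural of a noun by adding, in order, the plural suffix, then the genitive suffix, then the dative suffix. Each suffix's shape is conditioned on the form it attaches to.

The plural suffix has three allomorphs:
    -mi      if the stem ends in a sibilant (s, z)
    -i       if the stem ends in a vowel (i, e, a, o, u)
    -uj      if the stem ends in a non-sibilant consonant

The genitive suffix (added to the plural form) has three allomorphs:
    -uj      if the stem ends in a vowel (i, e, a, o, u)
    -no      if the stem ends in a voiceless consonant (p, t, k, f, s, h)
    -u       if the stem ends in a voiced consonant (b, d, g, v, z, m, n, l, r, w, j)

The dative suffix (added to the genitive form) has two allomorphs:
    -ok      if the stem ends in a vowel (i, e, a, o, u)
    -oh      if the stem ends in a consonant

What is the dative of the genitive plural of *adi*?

Since the final sound of *adi* is /i/ (a vowel), it takes -i, giving *adii*.
The plural form *adii* — final sound /i/ (a vowel) → -uj → *adiiuj*.
The genitive form *adiiuj* — final sound /j/ (a consonant) → -oh → *adiiujoh*.

adiiujoh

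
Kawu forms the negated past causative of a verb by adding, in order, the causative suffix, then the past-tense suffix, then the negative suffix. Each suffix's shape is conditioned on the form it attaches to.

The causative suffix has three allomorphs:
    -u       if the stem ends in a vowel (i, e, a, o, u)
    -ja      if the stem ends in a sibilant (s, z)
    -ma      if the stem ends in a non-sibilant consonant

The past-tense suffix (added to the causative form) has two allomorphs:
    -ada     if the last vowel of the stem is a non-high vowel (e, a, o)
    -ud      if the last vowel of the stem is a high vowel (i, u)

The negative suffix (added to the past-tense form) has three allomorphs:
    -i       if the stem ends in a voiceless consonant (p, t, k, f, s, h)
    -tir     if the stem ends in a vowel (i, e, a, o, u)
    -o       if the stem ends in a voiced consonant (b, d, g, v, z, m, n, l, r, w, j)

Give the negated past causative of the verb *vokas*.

Since the final sound of *vokas* is /s/ (a sibilant), it takes -ja, giving *vokasja*.
The causative form *vokasja* — last vowel /a/ (a non-high vowel) → -ada → *vokasjaada*.
The final sound of the past-tense form *vokasjaada* is /a/, which is a vowel, so the negative suffix is -tir, giving *vokasjaadatir*.

vokasjaadatir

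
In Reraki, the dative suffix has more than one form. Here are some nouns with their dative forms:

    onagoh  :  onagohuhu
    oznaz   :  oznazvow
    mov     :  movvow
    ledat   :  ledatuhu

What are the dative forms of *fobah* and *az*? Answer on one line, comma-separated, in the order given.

The suffix is conditioned by the final consonant: -uhu when the stem ends in a voiceless consonant (*onagoh*, *ledat*); -vow when the stem ends in a voiced consonant (*oznaz*, *mov*).
Since the final consonant of *fobah* is /h/ (voiceless), it takes -uhu, giving *fobahuhu*.
The final consonant of *az* is /z/, which is voiced, so the suffix is -vow, giving *azvow*.

fobahuhu, azvow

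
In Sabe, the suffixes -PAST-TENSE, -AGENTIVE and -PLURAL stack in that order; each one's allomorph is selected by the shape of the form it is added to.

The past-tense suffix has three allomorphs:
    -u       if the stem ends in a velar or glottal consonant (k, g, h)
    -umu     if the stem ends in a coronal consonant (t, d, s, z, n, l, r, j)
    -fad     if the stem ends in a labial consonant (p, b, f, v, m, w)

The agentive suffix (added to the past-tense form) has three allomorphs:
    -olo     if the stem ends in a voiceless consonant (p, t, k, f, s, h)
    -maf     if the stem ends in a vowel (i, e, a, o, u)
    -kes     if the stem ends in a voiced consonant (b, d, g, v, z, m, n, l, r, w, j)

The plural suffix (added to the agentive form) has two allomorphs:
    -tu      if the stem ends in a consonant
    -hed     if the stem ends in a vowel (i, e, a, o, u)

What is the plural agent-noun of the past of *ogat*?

ogatumumaftu

*ogat*: final consonant = /t/, coronal → -umu → *ogatumu*.
The past-tense form *ogatumu*: final sound = /u/, a vowel → -maf → *ogatumumaf*.
The final sound of the agentive form *ogatumumaf* is /f/, which is a consonant, so the plural suffix is -tu, giving *ogatumumaftu*.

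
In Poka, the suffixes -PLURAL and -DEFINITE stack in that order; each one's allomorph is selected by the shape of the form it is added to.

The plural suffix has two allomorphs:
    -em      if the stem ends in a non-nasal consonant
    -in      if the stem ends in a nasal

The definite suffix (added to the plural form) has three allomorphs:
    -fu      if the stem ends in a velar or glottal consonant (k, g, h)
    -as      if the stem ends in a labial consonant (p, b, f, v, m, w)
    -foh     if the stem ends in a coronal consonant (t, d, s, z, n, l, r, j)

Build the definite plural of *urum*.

uruminfoh

The final consonant of *urum* is /m/, which is a nasal, so the plural suffix is -in, giving *urumin*.
The plural form *urumin*: final consonant = /n/, coronal → -foh → *uruminfoh*.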